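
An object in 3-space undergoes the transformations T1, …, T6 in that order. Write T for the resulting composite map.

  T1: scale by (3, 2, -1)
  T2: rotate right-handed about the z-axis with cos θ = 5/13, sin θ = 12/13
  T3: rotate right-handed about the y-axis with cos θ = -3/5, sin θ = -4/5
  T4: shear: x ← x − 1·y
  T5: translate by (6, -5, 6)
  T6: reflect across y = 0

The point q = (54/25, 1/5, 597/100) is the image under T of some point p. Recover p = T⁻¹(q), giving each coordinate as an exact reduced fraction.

p = (7/5, 6/5, 3/4)

T1 = [3 0 0 0; 0 2 0 0; 0 0 -1 0; 0 0 0 1]
T2·T1 = [15/13 -24/13 0 0; 36/13 10/13 0 0; 0 0 -1 0; 0 0 0 1]
T3·…·T1 = [-9/13 72/65 4/5 0; 36/13 10/13 0 0; 12/13 -96/65 3/5 0; 0 0 0 1]
T4·…·T1 = [-45/13 22/65 4/5 0; 36/13 10/13 0 0; 12/13 -96/65 3/5 0; 0 0 0 1]
T5·…·T1 = [-45/13 22/65 4/5 6; 36/13 10/13 0 -5; 12/13 -96/65 3/5 6; 0 0 0 1]
T6·…·T1 = [-45/13 22/65 4/5 6; -36/13 -10/13 0 5; 12/13 -96/65 3/5 6; 0 0 0 1]
det M = 6; M⁻¹ = [-1/13 -3/13 4/39 1; 18/65 -61/130 -24/65 29/10; 4/5 -4/5 3/5 -22/5; 0 0 0 1]
M⁻¹ · (54/25, 1/5, 597/100)ᵀ = (7/5, 6/5, 3/4)ᵀ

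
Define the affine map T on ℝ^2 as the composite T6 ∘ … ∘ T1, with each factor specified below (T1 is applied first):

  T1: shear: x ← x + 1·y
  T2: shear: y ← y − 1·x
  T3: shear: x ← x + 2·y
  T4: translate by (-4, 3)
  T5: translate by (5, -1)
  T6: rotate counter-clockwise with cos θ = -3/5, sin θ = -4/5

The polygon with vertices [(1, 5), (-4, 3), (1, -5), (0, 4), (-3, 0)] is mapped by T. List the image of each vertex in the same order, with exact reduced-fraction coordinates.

image vertices: (-11/5, -23/5), (0, -10), (19/5, 17/5), (-7/5, -26/5), (8/5, -31/5)

T1 shear: x ← x + 1·y: (1, 5) → (6, 5); (-4, 3) → (-1, 3); (1, -5) → (-4, -5); (0, 4) → (4, 4); (-3, 0) → (-3, 0)
T2 shear: y ← y − 1·x: (6, 5) → (6, -1); (-1, 3) → (-1, 4); (-4, -5) → (-4, -1); (4, 4) → (4, 0); (-3, 0) → (-3, 3)
T3 shear: x ← x + 2·y: (6, -1) → (4, -1); (-1, 4) → (7, 4); (-4, -1) → (-6, -1); (4, 0) → (4, 0); (-3, 3) → (3, 3)
T4 translate by (-4, 3): (4, -1) → (0, 2); (7, 4) → (3, 7); (-6, -1) → (-10, 2); (4, 0) → (0, 3); (3, 3) → (-1, 6)
T5 translate by (5, -1): (0, 2) → (5, 1); (3, 7) → (8, 6); (-10, 2) → (-5, 1); (0, 3) → (5, 2); (-1, 6) → (4, 5)
T6 rotate counter-clockwise with cos θ = -3/5, sin θ = -4/5: (5, 1) → (-11/5, -23/5); (8, 6) → (0, -10); (-5, 1) → (19/5, 17/5); (5, 2) → (-7/5, -26/5); (4, 5) → (8/5, -31/5)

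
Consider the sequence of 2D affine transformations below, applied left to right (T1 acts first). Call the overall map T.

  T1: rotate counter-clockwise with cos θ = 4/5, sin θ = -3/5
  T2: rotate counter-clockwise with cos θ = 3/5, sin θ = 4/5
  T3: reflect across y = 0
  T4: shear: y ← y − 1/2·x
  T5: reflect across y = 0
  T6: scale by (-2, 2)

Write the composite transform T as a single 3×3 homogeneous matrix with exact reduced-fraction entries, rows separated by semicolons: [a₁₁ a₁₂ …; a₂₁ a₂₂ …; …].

T = [-48/25 14/25 0; 38/25 41/25 0; 0 0 1]

T1 = [4/5 3/5 0; -3/5 4/5 0; 0 0 1]
T2·T1 = [24/25 -7/25 0; 7/25 24/25 0; 0 0 1]
T3·…·T1 = [24/25 -7/25 0; -7/25 -24/25 0; 0 0 1]
T4·…·T1 = [24/25 -7/25 0; -19/25 -41/50 0; 0 0 1]
T5·…·T1 = [24/25 -7/25 0; 19/25 41/50 0; 0 0 1]
T6·…·T1 = [-48/25 14/25 0; 38/25 41/25 0; 0 0 1]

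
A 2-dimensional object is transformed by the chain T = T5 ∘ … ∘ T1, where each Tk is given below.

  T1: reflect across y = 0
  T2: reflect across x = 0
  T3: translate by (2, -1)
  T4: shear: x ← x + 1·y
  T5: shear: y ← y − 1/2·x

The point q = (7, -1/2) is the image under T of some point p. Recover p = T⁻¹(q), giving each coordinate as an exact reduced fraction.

p = (-2, -4)

T1 = [1 0 0; 0 -1 0; 0 0 1]
T2·T1 = [-1 0 0; 0 -1 0; 0 0 1]
T3·…·T1 = [-1 0 2; 0 -1 -1; 0 0 1]
T4·…·T1 = [-1 -1 1; 0 -1 -1; 0 0 1]
T5·…·T1 = [-1 -1 1; 1/2 -1/2 -3/2; 0 0 1]
det M = 1; M⁻¹ = [-1/2 1 2; -1/2 -1 -1; 0 0 1]
M⁻¹ · (7, -1/2)ᵀ = (-2, -4)ᵀ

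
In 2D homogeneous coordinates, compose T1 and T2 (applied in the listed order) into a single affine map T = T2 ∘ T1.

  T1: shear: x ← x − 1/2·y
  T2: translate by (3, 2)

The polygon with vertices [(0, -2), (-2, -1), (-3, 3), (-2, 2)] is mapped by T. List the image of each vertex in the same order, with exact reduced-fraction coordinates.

T1 shear: x ← x − 1/2·y: (0, -2) → (1, -2); (-2, -1) → (-3/2, -1); (-3, 3) → (-9/2, 3); (-2, 2) → (-3, 2)
T2 translate by (3, 2): (1, -2) → (4, 0); (-3/2, -1) → (3/2, 1); (-9/2, 3) → (-3/2, 5); (-3, 2) → (0, 4)

image vertices: (4, 0), (3/2, 1), (-3/2, 5), (0, 4)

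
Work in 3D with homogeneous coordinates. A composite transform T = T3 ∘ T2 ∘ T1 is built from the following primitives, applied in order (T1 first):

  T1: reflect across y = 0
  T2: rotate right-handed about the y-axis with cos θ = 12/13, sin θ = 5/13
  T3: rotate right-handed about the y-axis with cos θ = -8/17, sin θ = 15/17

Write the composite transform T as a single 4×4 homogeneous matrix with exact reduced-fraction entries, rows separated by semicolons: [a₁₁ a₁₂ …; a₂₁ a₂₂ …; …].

T = [-171/221 0 140/221 0; 0 -1 0 0; -140/221 0 -171/221 0; 0 0 0 1]

T1 = [1 0 0 0; 0 -1 0 0; 0 0 1 0; 0 0 0 1]
T2·T1 = [12/13 0 5/13 0; 0 -1 0 0; -5/13 0 12/13 0; 0 0 0 1]
T3·…·T1 = [-171/221 0 140/221 0; 0 -1 0 0; -140/221 0 -171/221 0; 0 0 0 1]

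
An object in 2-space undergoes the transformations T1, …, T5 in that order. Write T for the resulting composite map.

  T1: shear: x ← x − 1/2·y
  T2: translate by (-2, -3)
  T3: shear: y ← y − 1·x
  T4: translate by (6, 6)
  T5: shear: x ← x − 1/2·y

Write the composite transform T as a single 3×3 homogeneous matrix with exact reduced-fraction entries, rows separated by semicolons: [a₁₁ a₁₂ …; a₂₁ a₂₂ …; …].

T = [3/2 -5/4 3/2; -1 3/2 5; 0 0 1]

T1 = [1 -1/2 0; 0 1 0; 0 0 1]
T2·T1 = [1 -1/2 -2; 0 1 -3; 0 0 1]
T3·…·T1 = [1 -1/2 -2; -1 3/2 -1; 0 0 1]
T4·…·T1 = [1 -1/2 4; -1 3/2 5; 0 0 1]
T5·…·T1 = [3/2 -5/4 3/2; -1 3/2 5; 0 0 1]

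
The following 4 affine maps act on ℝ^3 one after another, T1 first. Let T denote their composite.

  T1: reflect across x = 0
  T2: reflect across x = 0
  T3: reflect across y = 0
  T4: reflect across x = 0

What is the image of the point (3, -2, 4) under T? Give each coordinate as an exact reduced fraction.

T1 reflect across x = 0: (3, -2, 4) → (-3, -2, 4)
T2 reflect across x = 0: (-3, -2, 4) → (3, -2, 4)
T3 reflect across y = 0: (3, -2, 4) → (3, 2, 4)
T4 reflect across x = 0: (3, 2, 4) → (-3, 2, 4)

T(p) = (-3, 2, 4)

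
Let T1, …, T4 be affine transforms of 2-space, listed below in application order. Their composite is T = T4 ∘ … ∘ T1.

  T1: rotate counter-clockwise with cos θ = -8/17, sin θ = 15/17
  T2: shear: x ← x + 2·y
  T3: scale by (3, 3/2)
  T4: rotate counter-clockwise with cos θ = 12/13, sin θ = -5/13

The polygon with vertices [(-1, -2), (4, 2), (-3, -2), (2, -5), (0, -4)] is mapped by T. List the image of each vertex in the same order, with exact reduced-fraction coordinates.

image vertices: (2895/442, -582/221), (1266/221, 402/221), (-723/442, -462/221), (7689/221, -1725/221), (4704/221, -1284/221)

T1 rotate counter-clockwise with cos θ = -8/17, sin θ = 15/17: (-1, -2) → (38/17, 1/17); (4, 2) → (-62/17, 44/17); (-3, -2) → (54/17, -29/17); (2, -5) → (59/17, 70/17); (0, -4) → (60/17, 32/17)
T2 shear: x ← x + 2·y: (38/17, 1/17) → (40/17, 1/17); (-62/17, 44/17) → (26/17, 44/17); (54/17, -29/17) → (-4/17, -29/17); (59/17, 70/17) → (199/17, 70/17); (60/17, 32/17) → (124/17, 32/17)
T3 scale by (3, 3/2): (40/17, 1/17) → (120/17, 3/34); (26/17, 44/17) → (78/17, 66/17); (-4/17, -29/17) → (-12/17, -87/34); (199/17, 70/17) → (597/17, 105/17); (124/17, 32/17) → (372/17, 48/17)
T4 rotate counter-clockwise with cos θ = 12/13, sin θ = -5/13: (120/17, 3/34) → (2895/442, -582/221); (78/17, 66/17) → (1266/221, 402/221); (-12/17, -87/34) → (-723/442, -462/221); (597/17, 105/17) → (7689/221, -1725/221); (372/17, 48/17) → (4704/221, -1284/221)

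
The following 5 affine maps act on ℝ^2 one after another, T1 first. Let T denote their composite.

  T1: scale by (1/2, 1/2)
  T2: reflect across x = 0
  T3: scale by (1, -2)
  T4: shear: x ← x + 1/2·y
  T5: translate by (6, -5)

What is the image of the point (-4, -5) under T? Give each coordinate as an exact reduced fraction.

T1 scale by (1/2, 1/2): (-4, -5) → (-2, -5/2)
T2 reflect across x = 0: (-2, -5/2) → (2, -5/2)
T3 scale by (1, -2): (2, -5/2) → (2, 5)
T4 shear: x ← x + 1/2·y: (2, 5) → (9/2, 5)
T5 translate by (6, -5): (9/2, 5) → (21/2, 0)

T(p) = (21/2, 0)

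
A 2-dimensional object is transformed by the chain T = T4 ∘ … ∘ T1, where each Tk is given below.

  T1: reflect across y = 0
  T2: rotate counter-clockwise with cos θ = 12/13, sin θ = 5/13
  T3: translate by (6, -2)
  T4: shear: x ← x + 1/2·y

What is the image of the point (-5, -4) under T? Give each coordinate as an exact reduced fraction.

T(p) = (-7/26, -3/13)

T1 reflect across y = 0: (-5, -4) → (-5, 4)
T2 rotate counter-clockwise with cos θ = 12/13, sin θ = 5/13: (-5, 4) → (-80/13, 23/13)
T3 translate by (6, -2): (-80/13, 23/13) → (-2/13, -3/13)
T4 shear: x ← x + 1/2·y: (-2/13, -3/13) → (-7/26, -3/13)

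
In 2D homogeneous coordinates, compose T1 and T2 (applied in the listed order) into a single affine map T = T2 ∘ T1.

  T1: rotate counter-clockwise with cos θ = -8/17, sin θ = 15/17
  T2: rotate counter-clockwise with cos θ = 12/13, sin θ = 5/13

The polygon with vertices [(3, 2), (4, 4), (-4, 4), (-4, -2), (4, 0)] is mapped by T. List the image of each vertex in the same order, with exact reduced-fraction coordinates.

image vertices: (-61/17, 6/17), (-1244/221, -124/221), (124/221, -1244/221), (964/221, -218/221), (-684/221, 560/221)

T1 rotate counter-clockwise with cos θ = -8/17, sin θ = 15/17: (3, 2) → (-54/17, 29/17); (4, 4) → (-92/17, 28/17); (-4, 4) → (-28/17, -92/17); (-4, -2) → (62/17, -44/17); (4, 0) → (-32/17, 60/17)
T2 rotate counter-clockwise with cos θ = 12/13, sin θ = 5/13: (-54/17, 29/17) → (-61/17, 6/17); (-92/17, 28/17) → (-1244/221, -124/221); (-28/17, -92/17) → (124/221, -1244/221); (62/17, -44/17) → (964/221, -218/221); (-32/17, 60/17) → (-684/221, 560/221)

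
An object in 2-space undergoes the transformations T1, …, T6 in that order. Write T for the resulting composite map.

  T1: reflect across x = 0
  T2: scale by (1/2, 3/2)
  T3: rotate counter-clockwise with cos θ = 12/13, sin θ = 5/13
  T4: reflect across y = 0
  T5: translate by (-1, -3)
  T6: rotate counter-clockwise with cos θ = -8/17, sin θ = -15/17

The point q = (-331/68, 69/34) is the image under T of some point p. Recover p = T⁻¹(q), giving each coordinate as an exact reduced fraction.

T1 = [-1 0 0; 0 1 0; 0 0 1]
T2·T1 = [-1/2 0 0; 0 3/2 0; 0 0 1]
T3·…·T1 = [-6/13 -15/26 0; -5/26 18/13 0; 0 0 1]
T4·…·T1 = [-6/13 -15/26 0; 5/26 -18/13 0; 0 0 1]
T5·…·T1 = [-6/13 -15/26 -1; 5/26 -18/13 -3; 0 0 1]
T6·…·T1 = [171/442 -210/221 -37/17; 70/221 513/442 39/17; 0 0 1]
det M = 3/4; M⁻¹ = [342/221 280/221 6/13; -280/663 114/221 -82/39; 0 0 1]
M⁻¹ · (-331/68, 69/34)ᵀ = (-9/2, 1)ᵀ

p = (-9/2, 1)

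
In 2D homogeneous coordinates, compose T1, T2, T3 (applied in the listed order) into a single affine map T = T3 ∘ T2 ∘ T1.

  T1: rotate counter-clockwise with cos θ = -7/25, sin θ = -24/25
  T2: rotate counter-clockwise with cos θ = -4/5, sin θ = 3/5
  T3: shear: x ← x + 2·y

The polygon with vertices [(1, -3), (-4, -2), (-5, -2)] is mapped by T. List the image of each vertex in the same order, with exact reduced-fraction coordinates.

image vertices: (-1, -9/5), (-10, -4), (-12, -23/5)

T1 rotate counter-clockwise with cos θ = -7/25, sin θ = -24/25: (1, -3) → (-79/25, -3/25); (-4, -2) → (-4/5, 22/5); (-5, -2) → (-13/25, 134/25)
T2 rotate counter-clockwise with cos θ = -4/5, sin θ = 3/5: (-79/25, -3/25) → (13/5, -9/5); (-4/5, 22/5) → (-2, -4); (-13/25, 134/25) → (-14/5, -23/5)
T3 shear: x ← x + 2·y: (13/5, -9/5) → (-1, -9/5); (-2, -4) → (-10, -4); (-14/5, -23/5) → (-12, -23/5)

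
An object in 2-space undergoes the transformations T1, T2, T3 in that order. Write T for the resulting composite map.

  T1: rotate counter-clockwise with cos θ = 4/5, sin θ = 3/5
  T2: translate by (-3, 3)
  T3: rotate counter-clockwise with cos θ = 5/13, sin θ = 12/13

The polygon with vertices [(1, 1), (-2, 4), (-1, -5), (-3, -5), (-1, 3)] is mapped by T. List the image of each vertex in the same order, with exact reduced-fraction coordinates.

T1 rotate counter-clockwise with cos θ = 4/5, sin θ = 3/5: (1, 1) → (1/5, 7/5); (-2, 4) → (-4, 2); (-1, -5) → (11/5, -23/5); (-3, -5) → (3/5, -29/5); (-1, 3) → (-13/5, 9/5)
T2 translate by (-3, 3): (1/5, 7/5) → (-14/5, 22/5); (-4, 2) → (-7, 5); (11/5, -23/5) → (-4/5, -8/5); (3/5, -29/5) → (-12/5, -14/5); (-13/5, 9/5) → (-28/5, 24/5)
T3 rotate counter-clockwise with cos θ = 5/13, sin θ = 12/13: (-14/5, 22/5) → (-334/65, -58/65); (-7, 5) → (-95/13, -59/13); (-4/5, -8/5) → (76/65, -88/65); (-12/5, -14/5) → (108/65, -214/65); (-28/5, 24/5) → (-428/65, -216/65)

image vertices: (-334/65, -58/65), (-95/13, -59/13), (76/65, -88/65), (108/65, -214/65), (-428/65, -216/65)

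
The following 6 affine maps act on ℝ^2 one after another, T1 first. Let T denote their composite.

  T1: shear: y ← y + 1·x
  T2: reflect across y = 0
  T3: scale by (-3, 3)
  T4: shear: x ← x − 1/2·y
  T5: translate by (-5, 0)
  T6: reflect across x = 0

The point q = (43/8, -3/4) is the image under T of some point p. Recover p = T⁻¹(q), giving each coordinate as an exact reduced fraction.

p = (1/4, 0)

T1 = [1 0 0; 1 1 0; 0 0 1]
T2·T1 = [1 0 0; -1 -1 0; 0 0 1]
T3·…·T1 = [-3 0 0; -3 -3 0; 0 0 1]
T4·…·T1 = [-3/2 3/2 0; -3 -3 0; 0 0 1]
T5·…·T1 = [-3/2 3/2 -5; -3 -3 0; 0 0 1]
T6·…·T1 = [3/2 -3/2 5; -3 -3 0; 0 0 1]
det M = -9; M⁻¹ = [1/3 -1/6 -5/3; -1/3 -1/6 5/3; 0 0 1]
M⁻¹ · (43/8, -3/4)ᵀ = (1/4, 0)ᵀ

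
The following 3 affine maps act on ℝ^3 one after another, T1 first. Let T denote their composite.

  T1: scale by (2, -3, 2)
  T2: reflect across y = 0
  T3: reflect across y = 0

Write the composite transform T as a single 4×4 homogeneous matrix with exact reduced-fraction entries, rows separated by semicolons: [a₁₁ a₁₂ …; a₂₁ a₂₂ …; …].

T1 = [2 0 0 0; 0 -3 0 0; 0 0 2 0; 0 0 0 1]
T2·T1 = [2 0 0 0; 0 3 0 0; 0 0 2 0; 0 0 0 1]
T3·…·T1 = [2 0 0 0; 0 -3 0 0; 0 0 2 0; 0 0 0 1]

T = [2 0 0 0; 0 -3 0 0; 0 0 2 0; 0 0 0 1]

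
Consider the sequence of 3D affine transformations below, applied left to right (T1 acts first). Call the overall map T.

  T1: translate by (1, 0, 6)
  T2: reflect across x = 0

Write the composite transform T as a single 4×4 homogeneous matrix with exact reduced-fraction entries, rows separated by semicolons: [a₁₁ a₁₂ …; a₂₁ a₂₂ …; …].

T = [-1 0 0 -1; 0 1 0 0; 0 0 1 6; 0 0 0 1]

T1 = [1 0 0 1; 0 1 0 0; 0 0 1 6; 0 0 0 1]
T2·T1 = [-1 0 0 -1; 0 1 0 0; 0 0 1 6; 0 0 0 1]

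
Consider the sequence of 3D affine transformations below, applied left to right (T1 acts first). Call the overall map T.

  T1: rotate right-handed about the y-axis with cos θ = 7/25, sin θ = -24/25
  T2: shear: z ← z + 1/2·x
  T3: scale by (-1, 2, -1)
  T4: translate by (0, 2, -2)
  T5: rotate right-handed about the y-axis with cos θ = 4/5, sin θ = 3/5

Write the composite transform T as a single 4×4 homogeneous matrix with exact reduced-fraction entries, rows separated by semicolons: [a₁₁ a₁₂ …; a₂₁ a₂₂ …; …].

T = [-221/250 0 111/125 -6/5; 0 2 0 2; -89/125 0 -52/125 -8/5; 0 0 0 1]

T1 = [7/25 0 -24/25 0; 0 1 0 0; 24/25 0 7/25 0; 0 0 0 1]
T2·T1 = [7/25 0 -24/25 0; 0 1 0 0; 11/10 0 -1/5 0; 0 0 0 1]
T3·…·T1 = [-7/25 0 24/25 0; 0 2 0 0; -11/10 0 1/5 0; 0 0 0 1]
T4·…·T1 = [-7/25 0 24/25 0; 0 2 0 2; -11/10 0 1/5 -2; 0 0 0 1]
T5·…·T1 = [-221/250 0 111/125 -6/5; 0 2 0 2; -89/125 0 -52/125 -8/5; 0 0 0 1]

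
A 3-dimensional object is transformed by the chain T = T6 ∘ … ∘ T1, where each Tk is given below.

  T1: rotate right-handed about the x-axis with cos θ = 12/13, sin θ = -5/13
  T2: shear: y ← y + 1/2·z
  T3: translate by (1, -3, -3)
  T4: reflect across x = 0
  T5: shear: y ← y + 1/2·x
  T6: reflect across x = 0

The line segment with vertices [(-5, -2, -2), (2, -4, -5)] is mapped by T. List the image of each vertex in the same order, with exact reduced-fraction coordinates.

T1 rotate right-handed about the x-axis with cos θ = 12/13, sin θ = -5/13: (-5, -2, -2) → (-5, -34/13, -14/13); (2, -4, -5) → (2, -73/13, -40/13)
T2 shear: y ← y + 1/2·z: (-5, -34/13, -14/13) → (-5, -41/13, -14/13); (2, -73/13, -40/13) → (2, -93/13, -40/13)
T3 translate by (1, -3, -3): (-5, -41/13, -14/13) → (-4, -80/13, -53/13); (2, -93/13, -40/13) → (3, -132/13, -79/13)
T4 reflect across x = 0: (-4, -80/13, -53/13) → (4, -80/13, -53/13); (3, -132/13, -79/13) → (-3, -132/13, -79/13)
T5 shear: y ← y + 1/2·x: (4, -80/13, -53/13) → (4, -54/13, -53/13); (-3, -132/13, -79/13) → (-3, -303/26, -79/13)
T6 reflect across x = 0: (4, -54/13, -53/13) → (-4, -54/13, -53/13); (-3, -303/26, -79/13) → (3, -303/26, -79/13)

image vertices: (-4, -54/13, -53/13), (3, -303/26, -79/13)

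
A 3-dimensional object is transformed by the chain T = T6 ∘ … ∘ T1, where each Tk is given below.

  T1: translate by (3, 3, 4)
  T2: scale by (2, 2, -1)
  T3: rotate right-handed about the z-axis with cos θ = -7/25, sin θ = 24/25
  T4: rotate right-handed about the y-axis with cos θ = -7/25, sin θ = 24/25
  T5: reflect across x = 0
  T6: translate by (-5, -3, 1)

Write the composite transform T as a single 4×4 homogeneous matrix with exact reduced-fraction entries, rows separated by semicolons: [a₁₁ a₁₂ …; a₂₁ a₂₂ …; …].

T1 = [1 0 0 3; 0 1 0 3; 0 0 1 4; 0 0 0 1]
T2·T1 = [2 0 0 6; 0 2 0 6; 0 0 -1 -4; 0 0 0 1]
T3·…·T1 = [-14/25 -48/25 0 -186/25; 48/25 -14/25 0 102/25; 0 0 -1 -4; 0 0 0 1]
T4·…·T1 = [98/625 336/625 -24/25 -1098/625; 48/25 -14/25 0 102/25; 336/625 1152/625 7/25 5164/625; 0 0 0 1]
T5·…·T1 = [-98/625 -336/625 24/25 1098/625; 48/25 -14/25 0 102/25; 336/625 1152/625 7/25 5164/625; 0 0 0 1]
T6·…·T1 = [-98/625 -336/625 24/25 -2027/625; 48/25 -14/25 0 27/25; 336/625 1152/625 7/25 5789/625; 0 0 0 1]

T = [-98/625 -336/625 24/25 -2027/625; 48/25 -14/25 0 27/25; 336/625 1152/625 7/25 5789/625; 0 0 0 1]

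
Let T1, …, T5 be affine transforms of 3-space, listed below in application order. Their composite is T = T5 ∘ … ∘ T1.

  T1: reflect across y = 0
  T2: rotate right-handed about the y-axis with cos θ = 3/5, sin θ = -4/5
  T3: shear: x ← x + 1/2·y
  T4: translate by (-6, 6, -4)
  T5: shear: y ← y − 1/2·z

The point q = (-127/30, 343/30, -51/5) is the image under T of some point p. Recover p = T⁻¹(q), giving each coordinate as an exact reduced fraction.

T1 = [1 0 0 0; 0 -1 0 0; 0 0 1 0; 0 0 0 1]
T2·T1 = [3/5 0 -4/5 0; 0 -1 0 0; 4/5 0 3/5 0; 0 0 0 1]
T3·…·T1 = [3/5 -1/2 -4/5 0; 0 -1 0 0; 4/5 0 3/5 0; 0 0 0 1]
T4·…·T1 = [3/5 -1/2 -4/5 -6; 0 -1 0 6; 4/5 0 3/5 -4; 0 0 0 1]
T5·…·T1 = [3/5 -1/2 -4/5 -6; -2/5 -1 -3/10 8; 4/5 0 3/5 -4; 0 0 0 1]
det M = -1; M⁻¹ = [3/5 -3/10 13/20 43/5; 0 -1 -1/2 6; -4/5 2/5 4/5 -24/5; 0 0 0 1]
M⁻¹ · (-127/30, 343/30, -51/5)ᵀ = (-4, -1/3, -5)ᵀ

p = (-4, -1/3, -5)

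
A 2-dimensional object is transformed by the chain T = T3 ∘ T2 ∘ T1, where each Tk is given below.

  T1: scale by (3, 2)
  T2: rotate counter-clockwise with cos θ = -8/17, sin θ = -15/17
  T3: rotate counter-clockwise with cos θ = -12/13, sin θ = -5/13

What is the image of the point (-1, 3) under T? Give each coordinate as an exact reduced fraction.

T1 scale by (3, 2): (-1, 3) → (-3, 6)
T2 rotate counter-clockwise with cos θ = -8/17, sin θ = -15/17: (-3, 6) → (114/17, -3/17)
T3 rotate counter-clockwise with cos θ = -12/13, sin θ = -5/13: (114/17, -3/17) → (-1383/221, -534/221)

T(p) = (-1383/221, -534/221)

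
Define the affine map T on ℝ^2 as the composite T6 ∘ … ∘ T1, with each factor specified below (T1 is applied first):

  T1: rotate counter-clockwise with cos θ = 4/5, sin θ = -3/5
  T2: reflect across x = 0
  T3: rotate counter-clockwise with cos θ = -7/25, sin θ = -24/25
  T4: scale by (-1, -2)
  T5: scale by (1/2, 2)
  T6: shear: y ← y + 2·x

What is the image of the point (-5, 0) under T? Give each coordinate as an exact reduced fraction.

T1 rotate counter-clockwise with cos θ = 4/5, sin θ = -3/5: (-5, 0) → (-4, 3)
T2 reflect across x = 0: (-4, 3) → (4, 3)
T3 rotate counter-clockwise with cos θ = -7/25, sin θ = -24/25: (4, 3) → (44/25, -117/25)
T4 scale by (-1, -2): (44/25, -117/25) → (-44/25, 234/25)
T5 scale by (1/2, 2): (-44/25, 234/25) → (-22/25, 468/25)
T6 shear: y ← y + 2·x: (-22/25, 468/25) → (-22/25, 424/25)

T(p) = (-22/25, 424/25)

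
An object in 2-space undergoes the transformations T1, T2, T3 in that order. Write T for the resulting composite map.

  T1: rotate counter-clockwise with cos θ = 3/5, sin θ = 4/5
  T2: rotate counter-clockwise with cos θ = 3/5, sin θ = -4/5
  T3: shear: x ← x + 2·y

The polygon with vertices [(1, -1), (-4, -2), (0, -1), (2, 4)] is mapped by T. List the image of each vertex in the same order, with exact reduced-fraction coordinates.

T1 rotate counter-clockwise with cos θ = 3/5, sin θ = 4/5: (1, -1) → (7/5, 1/5); (-4, -2) → (-4/5, -22/5); (0, -1) → (4/5, -3/5); (2, 4) → (-2, 4)
T2 rotate counter-clockwise with cos θ = 3/5, sin θ = -4/5: (7/5, 1/5) → (1, -1); (-4/5, -22/5) → (-4, -2); (4/5, -3/5) → (0, -1); (-2, 4) → (2, 4)
T3 shear: x ← x + 2·y: (1, -1) → (-1, -1); (-4, -2) → (-8, -2); (0, -1) → (-2, -1); (2, 4) → (10, 4)

image vertices: (-1, -1), (-8, -2), (-2, -1), (10, 4)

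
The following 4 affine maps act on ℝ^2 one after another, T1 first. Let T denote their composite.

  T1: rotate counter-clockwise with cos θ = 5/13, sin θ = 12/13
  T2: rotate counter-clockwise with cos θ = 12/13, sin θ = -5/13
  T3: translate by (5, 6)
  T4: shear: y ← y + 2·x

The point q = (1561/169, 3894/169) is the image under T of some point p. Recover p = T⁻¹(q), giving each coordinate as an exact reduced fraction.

T1 = [5/13 -12/13 0; 12/13 5/13 0; 0 0 1]
T2·T1 = [120/169 -119/169 0; 119/169 120/169 0; 0 0 1]
T3·…·T1 = [120/169 -119/169 5; 119/169 120/169 6; 0 0 1]
T4·…·T1 = [120/169 -119/169 5; 359/169 -118/169 16; 0 0 1]
det M = 1; M⁻¹ = [-118/169 119/169 -1314/169; -359/169 120/169 -125/169; 0 0 1]
M⁻¹ · (1561/169, 3894/169)ᵀ = (2, -4)ᵀ

p = (2, -4)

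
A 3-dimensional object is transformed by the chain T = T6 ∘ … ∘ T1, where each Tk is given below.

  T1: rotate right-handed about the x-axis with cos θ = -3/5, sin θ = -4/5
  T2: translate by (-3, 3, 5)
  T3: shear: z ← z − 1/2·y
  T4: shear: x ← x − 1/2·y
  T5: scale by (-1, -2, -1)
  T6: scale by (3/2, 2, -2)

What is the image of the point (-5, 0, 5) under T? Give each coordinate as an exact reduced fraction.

T1 rotate right-handed about the x-axis with cos θ = -3/5, sin θ = -4/5: (-5, 0, 5) → (-5, 4, -3)
T2 translate by (-3, 3, 5): (-5, 4, -3) → (-8, 7, 2)
T3 shear: z ← z − 1/2·y: (-8, 7, 2) → (-8, 7, -3/2)
T4 shear: x ← x − 1/2·y: (-8, 7, -3/2) → (-23/2, 7, -3/2)
T5 scale by (-1, -2, -1): (-23/2, 7, -3/2) → (23/2, -14, 3/2)
T6 scale by (3/2, 2, -2): (23/2, -14, 3/2) → (69/4, -28, -3)

T(p) = (69/4, -28, -3)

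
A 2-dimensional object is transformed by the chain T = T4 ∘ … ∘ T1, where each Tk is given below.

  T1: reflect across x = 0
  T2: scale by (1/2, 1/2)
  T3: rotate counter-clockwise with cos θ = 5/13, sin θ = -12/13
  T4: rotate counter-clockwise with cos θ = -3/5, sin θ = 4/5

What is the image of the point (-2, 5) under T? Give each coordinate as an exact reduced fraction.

T1 reflect across x = 0: (-2, 5) → (2, 5)
T2 scale by (1/2, 1/2): (2, 5) → (1, 5/2)
T3 rotate counter-clockwise with cos θ = 5/13, sin θ = -12/13: (1, 5/2) → (35/13, 1/26)
T4 rotate counter-clockwise with cos θ = -3/5, sin θ = 4/5: (35/13, 1/26) → (-107/65, 277/130)

T(p) = (-107/65, 277/130)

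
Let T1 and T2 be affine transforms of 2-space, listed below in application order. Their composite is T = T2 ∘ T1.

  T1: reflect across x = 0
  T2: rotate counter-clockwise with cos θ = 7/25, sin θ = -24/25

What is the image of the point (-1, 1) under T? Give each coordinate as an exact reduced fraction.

T(p) = (31/25, -17/25)

T1 reflect across x = 0: (-1, 1) → (1, 1)
T2 rotate counter-clockwise with cos θ = 7/25, sin θ = -24/25: (1, 1) → (31/25, -17/25)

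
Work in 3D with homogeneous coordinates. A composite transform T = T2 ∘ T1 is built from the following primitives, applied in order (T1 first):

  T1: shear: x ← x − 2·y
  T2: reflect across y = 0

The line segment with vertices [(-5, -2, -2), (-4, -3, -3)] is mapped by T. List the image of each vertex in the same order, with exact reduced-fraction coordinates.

image vertices: (-1, 2, -2), (2, 3, -3)

T1 shear: x ← x − 2·y: (-5, -2, -2) → (-1, -2, -2); (-4, -3, -3) → (2, -3, -3)
T2 reflect across y = 0: (-1, -2, -2) → (-1, 2, -2); (2, -3, -3) → (2, 3, -3)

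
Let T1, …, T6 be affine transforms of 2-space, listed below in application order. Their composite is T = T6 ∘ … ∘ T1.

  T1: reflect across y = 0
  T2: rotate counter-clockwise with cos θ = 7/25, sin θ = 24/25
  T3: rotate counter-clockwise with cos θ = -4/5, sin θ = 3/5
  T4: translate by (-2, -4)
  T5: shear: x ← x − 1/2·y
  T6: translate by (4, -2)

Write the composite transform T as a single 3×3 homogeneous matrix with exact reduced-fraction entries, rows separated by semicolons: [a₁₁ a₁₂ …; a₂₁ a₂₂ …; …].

T1 = [1 0 0; 0 -1 0; 0 0 1]
T2·T1 = [7/25 24/25 0; 24/25 -7/25 0; 0 0 1]
T3·…·T1 = [-4/5 -3/5 0; -3/5 4/5 0; 0 0 1]
T4·…·T1 = [-4/5 -3/5 -2; -3/5 4/5 -4; 0 0 1]
T5·…·T1 = [-1/2 -1 0; -3/5 4/5 -4; 0 0 1]
T6·…·T1 = [-1/2 -1 4; -3/5 4/5 -6; 0 0 1]

T = [-1/2 -1 4; -3/5 4/5 -6; 0 0 1]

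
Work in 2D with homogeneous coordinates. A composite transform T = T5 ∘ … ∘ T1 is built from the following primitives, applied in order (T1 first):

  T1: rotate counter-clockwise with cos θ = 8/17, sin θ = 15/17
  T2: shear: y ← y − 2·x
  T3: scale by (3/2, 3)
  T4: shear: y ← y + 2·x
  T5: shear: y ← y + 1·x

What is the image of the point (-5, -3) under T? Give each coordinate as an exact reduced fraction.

T(p) = (15/34, -609/34)

T1 rotate counter-clockwise with cos θ = 8/17, sin θ = 15/17: (-5, -3) → (5/17, -99/17)
T2 shear: y ← y − 2·x: (5/17, -99/17) → (5/17, -109/17)
T3 scale by (3/2, 3): (5/17, -109/17) → (15/34, -327/17)
T4 shear: y ← y + 2·x: (15/34, -327/17) → (15/34, -312/17)
T5 shear: y ← y + 1·x: (15/34, -312/17) → (15/34, -609/34)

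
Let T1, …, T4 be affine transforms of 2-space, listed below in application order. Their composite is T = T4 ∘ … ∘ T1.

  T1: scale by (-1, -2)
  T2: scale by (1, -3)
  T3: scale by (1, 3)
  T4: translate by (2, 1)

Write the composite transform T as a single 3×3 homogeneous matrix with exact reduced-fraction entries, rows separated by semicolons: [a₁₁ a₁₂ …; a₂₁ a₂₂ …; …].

T1 = [-1 0 0; 0 -2 0; 0 0 1]
T2·T1 = [-1 0 0; 0 6 0; 0 0 1]
T3·…·T1 = [-1 0 0; 0 18 0; 0 0 1]
T4·…·T1 = [-1 0 2; 0 18 1; 0 0 1]

T = [-1 0 2; 0 18 1; 0 0 1]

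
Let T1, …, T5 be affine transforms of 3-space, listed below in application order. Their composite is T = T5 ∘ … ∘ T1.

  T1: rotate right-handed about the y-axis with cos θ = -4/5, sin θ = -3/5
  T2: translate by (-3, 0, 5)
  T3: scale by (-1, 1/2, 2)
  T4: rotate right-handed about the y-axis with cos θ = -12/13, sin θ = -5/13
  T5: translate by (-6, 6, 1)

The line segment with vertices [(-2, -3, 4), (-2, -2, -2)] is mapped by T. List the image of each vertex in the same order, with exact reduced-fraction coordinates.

image vertices: (-648/65, 9/2, 88/65), (-672/65, 5, -578/65)

T1 rotate right-handed about the y-axis with cos θ = -4/5, sin θ = -3/5: (-2, -3, 4) → (-4/5, -3, -22/5); (-2, -2, -2) → (14/5, -2, 2/5)
T2 translate by (-3, 0, 5): (-4/5, -3, -22/5) → (-19/5, -3, 3/5); (14/5, -2, 2/5) → (-1/5, -2, 27/5)
T3 scale by (-1, 1/2, 2): (-19/5, -3, 3/5) → (19/5, -3/2, 6/5); (-1/5, -2, 27/5) → (1/5, -1, 54/5)
T4 rotate right-handed about the y-axis with cos θ = -12/13, sin θ = -5/13: (19/5, -3/2, 6/5) → (-258/65, -3/2, 23/65); (1/5, -1, 54/5) → (-282/65, -1, -643/65)
T5 translate by (-6, 6, 1): (-258/65, -3/2, 23/65) → (-648/65, 9/2, 88/65); (-282/65, -1, -643/65) → (-672/65, 5, -578/65)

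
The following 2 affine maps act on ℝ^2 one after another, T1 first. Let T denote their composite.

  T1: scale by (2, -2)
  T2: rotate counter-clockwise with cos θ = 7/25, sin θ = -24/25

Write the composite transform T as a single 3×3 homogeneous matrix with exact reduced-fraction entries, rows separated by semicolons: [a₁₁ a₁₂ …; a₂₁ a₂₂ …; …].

T1 = [2 0 0; 0 -2 0; 0 0 1]
T2·T1 = [14/25 -48/25 0; -48/25 -14/25 0; 0 0 1]

T = [14/25 -48/25 0; -48/25 -14/25 0; 0 0 1]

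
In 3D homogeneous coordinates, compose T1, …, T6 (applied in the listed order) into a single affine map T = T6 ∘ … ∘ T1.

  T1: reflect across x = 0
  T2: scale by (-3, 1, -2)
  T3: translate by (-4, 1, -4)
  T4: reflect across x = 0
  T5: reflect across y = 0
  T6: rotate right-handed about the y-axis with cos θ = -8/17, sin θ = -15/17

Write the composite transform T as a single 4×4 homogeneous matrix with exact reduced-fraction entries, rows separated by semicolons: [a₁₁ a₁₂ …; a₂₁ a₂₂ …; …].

T1 = [-1 0 0 0; 0 1 0 0; 0 0 1 0; 0 0 0 1]
T2·T1 = [3 0 0 0; 0 1 0 0; 0 0 -2 0; 0 0 0 1]
T3·…·T1 = [3 0 0 -4; 0 1 0 1; 0 0 -2 -4; 0 0 0 1]
T4·…·T1 = [-3 0 0 4; 0 1 0 1; 0 0 -2 -4; 0 0 0 1]
T5·…·T1 = [-3 0 0 4; 0 -1 0 -1; 0 0 -2 -4; 0 0 0 1]
T6·…·T1 = [24/17 0 30/17 28/17; 0 -1 0 -1; -45/17 0 16/17 92/17; 0 0 0 1]

T = [24/17 0 30/17 28/17; 0 -1 0 -1; -45/17 0 16/17 92/17; 0 0 0 1]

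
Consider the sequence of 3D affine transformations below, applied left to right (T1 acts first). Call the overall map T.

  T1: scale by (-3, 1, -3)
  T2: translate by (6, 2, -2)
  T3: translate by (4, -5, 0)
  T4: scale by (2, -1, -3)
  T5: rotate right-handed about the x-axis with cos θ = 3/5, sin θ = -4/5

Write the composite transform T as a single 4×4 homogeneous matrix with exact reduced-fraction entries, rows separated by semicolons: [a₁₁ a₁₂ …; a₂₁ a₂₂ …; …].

T1 = [-3 0 0 0; 0 1 0 0; 0 0 -3 0; 0 0 0 1]
T2·T1 = [-3 0 0 6; 0 1 0 2; 0 0 -3 -2; 0 0 0 1]
T3·…·T1 = [-3 0 0 10; 0 1 0 -3; 0 0 -3 -2; 0 0 0 1]
T4·…·T1 = [-6 0 0 20; 0 -1 0 3; 0 0 9 6; 0 0 0 1]
T5·…·T1 = [-6 0 0 20; 0 -3/5 36/5 33/5; 0 4/5 27/5 6/5; 0 0 0 1]

T = [-6 0 0 20; 0 -3/5 36/5 33/5; 0 4/5 27/5 6/5; 0 0 0 1]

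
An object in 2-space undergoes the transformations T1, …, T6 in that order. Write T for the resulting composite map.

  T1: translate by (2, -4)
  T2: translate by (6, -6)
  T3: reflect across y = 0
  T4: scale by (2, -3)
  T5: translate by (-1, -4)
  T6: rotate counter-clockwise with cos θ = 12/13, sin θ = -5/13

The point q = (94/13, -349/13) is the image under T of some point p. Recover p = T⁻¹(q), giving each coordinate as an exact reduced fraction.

T1 = [1 0 2; 0 1 -4; 0 0 1]
T2·T1 = [1 0 8; 0 1 -10; 0 0 1]
T3·…·T1 = [1 0 8; 0 -1 10; 0 0 1]
T4·…·T1 = [2 0 16; 0 3 -30; 0 0 1]
T5·…·T1 = [2 0 15; 0 3 -34; 0 0 1]
T6·…·T1 = [24/13 15/13 10/13; -10/13 36/13 -483/13; 0 0 1]
det M = 6; M⁻¹ = [6/13 -5/26 -15/2; 5/39 4/13 34/3; 0 0 1]
M⁻¹ · (94/13, -349/13)ᵀ = (1, 4)ᵀ

p = (1, 4)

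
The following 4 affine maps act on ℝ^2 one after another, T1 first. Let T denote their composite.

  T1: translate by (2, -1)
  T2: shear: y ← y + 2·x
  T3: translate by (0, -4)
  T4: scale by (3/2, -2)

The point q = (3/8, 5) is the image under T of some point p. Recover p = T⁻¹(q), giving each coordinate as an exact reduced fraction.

p = (-7/4, 2)

T1 = [1 0 2; 0 1 -1; 0 0 1]
T2·T1 = [1 0 2; 2 1 3; 0 0 1]
T3·…·T1 = [1 0 2; 2 1 -1; 0 0 1]
T4·…·T1 = [3/2 0 3; -4 -2 2; 0 0 1]
det M = -3; M⁻¹ = [2/3 0 -2; -4/3 -1/2 5; 0 0 1]
M⁻¹ · (3/8, 5)ᵀ = (-7/4, 2)ᵀ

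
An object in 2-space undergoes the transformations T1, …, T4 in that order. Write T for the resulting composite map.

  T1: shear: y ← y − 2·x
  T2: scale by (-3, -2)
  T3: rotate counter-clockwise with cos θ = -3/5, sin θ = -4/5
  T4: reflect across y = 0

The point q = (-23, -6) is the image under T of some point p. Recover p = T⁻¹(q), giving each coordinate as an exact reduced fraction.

p = (-3, 5)

T1 = [1 0 0; -2 1 0; 0 0 1]
T2·T1 = [-3 0 0; 4 -2 0; 0 0 1]
T3·…·T1 = [5 -8/5 0; 0 6/5 0; 0 0 1]
T4·…·T1 = [5 -8/5 0; 0 -6/5 0; 0 0 1]
det M = -6; M⁻¹ = [1/5 -4/15 0; 0 -5/6 0; 0 0 1]
M⁻¹ · (-23, -6)ᵀ = (-3, 5)ᵀ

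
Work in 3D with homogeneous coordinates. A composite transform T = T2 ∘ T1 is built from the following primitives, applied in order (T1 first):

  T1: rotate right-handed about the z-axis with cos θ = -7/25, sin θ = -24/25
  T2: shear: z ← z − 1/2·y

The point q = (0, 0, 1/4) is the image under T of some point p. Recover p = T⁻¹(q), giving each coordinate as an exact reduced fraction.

p = (0, 0, 1/4)

T1 = [-7/25 24/25 0 0; -24/25 -7/25 0 0; 0 0 1 0; 0 0 0 1]
T2·T1 = [-7/25 24/25 0 0; -24/25 -7/25 0 0; 12/25 7/50 1 0; 0 0 0 1]
det M = 1; M⁻¹ = [-7/25 -24/25 0 0; 24/25 -7/25 0 0; 0 1/2 1 0; 0 0 0 1]
M⁻¹ · (0, 0, 1/4)ᵀ = (0, 0, 1/4)ᵀ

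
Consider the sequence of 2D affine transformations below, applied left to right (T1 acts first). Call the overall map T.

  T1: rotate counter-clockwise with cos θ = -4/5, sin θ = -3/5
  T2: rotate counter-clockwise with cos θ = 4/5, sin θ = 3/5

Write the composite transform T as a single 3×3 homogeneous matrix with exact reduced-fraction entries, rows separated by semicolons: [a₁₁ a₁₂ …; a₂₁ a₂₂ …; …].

T1 = [-4/5 3/5 0; -3/5 -4/5 0; 0 0 1]
T2·T1 = [-7/25 24/25 0; -24/25 -7/25 0; 0 0 1]

T = [-7/25 24/25 0; -24/25 -7/25 0; 0 0 1]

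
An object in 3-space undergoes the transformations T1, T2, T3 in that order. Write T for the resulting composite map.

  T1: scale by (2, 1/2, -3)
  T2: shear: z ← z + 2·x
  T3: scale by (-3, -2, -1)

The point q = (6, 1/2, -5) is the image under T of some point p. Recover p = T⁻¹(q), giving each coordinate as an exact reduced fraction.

p = (-1, -1/2, -3)

T1 = [2 0 0 0; 0 1/2 0 0; 0 0 -3 0; 0 0 0 1]
T2·T1 = [2 0 0 0; 0 1/2 0 0; 4 0 -3 0; 0 0 0 1]
T3·…·T1 = [-6 0 0 0; 0 -1 0 0; -4 0 3 0; 0 0 0 1]
det M = 18; M⁻¹ = [-1/6 0 0 0; 0 -1 0 0; -2/9 0 1/3 0; 0 0 0 1]
M⁻¹ · (6, 1/2, -5)ᵀ = (-1, -1/2, -3)ᵀ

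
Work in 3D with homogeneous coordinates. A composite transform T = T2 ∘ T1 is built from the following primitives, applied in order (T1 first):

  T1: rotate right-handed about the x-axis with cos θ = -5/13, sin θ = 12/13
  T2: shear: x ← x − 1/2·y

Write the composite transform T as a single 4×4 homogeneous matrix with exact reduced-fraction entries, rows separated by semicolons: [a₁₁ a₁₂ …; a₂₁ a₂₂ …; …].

T1 = [1 0 0 0; 0 -5/13 -12/13 0; 0 12/13 -5/13 0; 0 0 0 1]
T2·T1 = [1 5/26 6/13 0; 0 -5/13 -12/13 0; 0 12/13 -5/13 0; 0 0 0 1]

T = [1 5/26 6/13 0; 0 -5/13 -12/13 0; 0 12/13 -5/13 0; 0 0 0 1]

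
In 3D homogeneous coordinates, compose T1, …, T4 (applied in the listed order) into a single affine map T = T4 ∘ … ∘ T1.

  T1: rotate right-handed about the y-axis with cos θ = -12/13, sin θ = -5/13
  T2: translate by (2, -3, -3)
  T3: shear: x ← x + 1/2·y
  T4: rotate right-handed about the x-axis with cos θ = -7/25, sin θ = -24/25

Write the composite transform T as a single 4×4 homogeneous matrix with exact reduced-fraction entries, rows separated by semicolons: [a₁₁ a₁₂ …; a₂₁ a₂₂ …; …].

T = [-12/13 1/2 -5/13 1/2; 24/65 -7/25 -288/325 -51/25; -7/65 -24/25 84/325 93/25; 0 0 0 1]

T1 = [-12/13 0 -5/13 0; 0 1 0 0; 5/13 0 -12/13 0; 0 0 0 1]
T2·T1 = [-12/13 0 -5/13 2; 0 1 0 -3; 5/13 0 -12/13 -3; 0 0 0 1]
T3·…·T1 = [-12/13 1/2 -5/13 1/2; 0 1 0 -3; 5/13 0 -12/13 -3; 0 0 0 1]
T4·…·T1 = [-12/13 1/2 -5/13 1/2; 24/65 -7/25 -288/325 -51/25; -7/65 -24/25 84/325 93/25; 0 0 0 1]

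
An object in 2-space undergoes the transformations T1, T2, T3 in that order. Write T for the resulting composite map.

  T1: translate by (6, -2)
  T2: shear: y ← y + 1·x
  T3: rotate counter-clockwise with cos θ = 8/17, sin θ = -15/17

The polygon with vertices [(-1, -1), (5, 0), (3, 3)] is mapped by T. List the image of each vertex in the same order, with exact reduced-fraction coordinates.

T1 translate by (6, -2): (-1, -1) → (5, -3); (5, 0) → (11, -2); (3, 3) → (9, 1)
T2 shear: y ← y + 1·x: (5, -3) → (5, 2); (11, -2) → (11, 9); (9, 1) → (9, 10)
T3 rotate counter-clockwise with cos θ = 8/17, sin θ = -15/17: (5, 2) → (70/17, -59/17); (11, 9) → (223/17, -93/17); (9, 10) → (222/17, -55/17)

image vertices: (70/17, -59/17), (223/17, -93/17), (222/17, -55/17)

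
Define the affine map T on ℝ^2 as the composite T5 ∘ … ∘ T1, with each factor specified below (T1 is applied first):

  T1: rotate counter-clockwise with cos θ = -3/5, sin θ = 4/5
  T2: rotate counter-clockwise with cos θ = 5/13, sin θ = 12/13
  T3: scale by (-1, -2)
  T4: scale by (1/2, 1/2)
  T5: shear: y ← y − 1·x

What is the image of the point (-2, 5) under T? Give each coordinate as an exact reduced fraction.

T(p) = (-103/65, 386/65)

T1 rotate counter-clockwise with cos θ = -3/5, sin θ = 4/5: (-2, 5) → (-14/5, -23/5)
T2 rotate counter-clockwise with cos θ = 5/13, sin θ = 12/13: (-14/5, -23/5) → (206/65, -283/65)
T3 scale by (-1, -2): (206/65, -283/65) → (-206/65, 566/65)
T4 scale by (1/2, 1/2): (-206/65, 566/65) → (-103/65, 283/65)
T5 shear: y ← y − 1·x: (-103/65, 283/65) → (-103/65, 386/65)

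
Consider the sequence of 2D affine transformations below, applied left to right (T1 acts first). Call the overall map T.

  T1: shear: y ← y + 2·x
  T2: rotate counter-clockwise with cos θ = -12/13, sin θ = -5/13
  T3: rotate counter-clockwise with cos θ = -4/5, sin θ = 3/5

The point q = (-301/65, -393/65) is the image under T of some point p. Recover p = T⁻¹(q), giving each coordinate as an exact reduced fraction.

T1 = [1 0 0; 2 1 0; 0 0 1]
T2·T1 = [-2/13 5/13 0; -29/13 -12/13 0; 0 0 1]
T3·…·T1 = [19/13 16/65 0; 22/13 63/65 0; 0 0 1]
det M = 1; M⁻¹ = [63/65 -16/65 0; -22/13 19/13 0; 0 0 1]
M⁻¹ · (-301/65, -393/65)ᵀ = (-3, -1)ᵀ

p = (-3, -1)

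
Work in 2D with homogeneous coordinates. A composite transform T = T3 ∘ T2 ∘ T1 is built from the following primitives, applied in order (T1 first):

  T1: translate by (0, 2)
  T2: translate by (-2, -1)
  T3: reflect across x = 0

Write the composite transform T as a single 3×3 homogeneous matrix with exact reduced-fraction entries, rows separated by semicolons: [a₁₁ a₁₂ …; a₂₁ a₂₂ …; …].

T = [-1 0 2; 0 1 1; 0 0 1]

T1 = [1 0 0; 0 1 2; 0 0 1]
T2·T1 = [1 0 -2; 0 1 1; 0 0 1]
T3·…·T1 = [-1 0 2; 0 1 1; 0 0 1]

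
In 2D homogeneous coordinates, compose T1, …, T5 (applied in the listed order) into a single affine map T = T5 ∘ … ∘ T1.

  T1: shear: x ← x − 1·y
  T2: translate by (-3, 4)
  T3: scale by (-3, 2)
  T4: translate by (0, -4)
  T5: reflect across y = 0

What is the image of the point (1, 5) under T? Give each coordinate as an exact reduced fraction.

T1 shear: x ← x − 1·y: (1, 5) → (-4, 5)
T2 translate by (-3, 4): (-4, 5) → (-7, 9)
T3 scale by (-3, 2): (-7, 9) → (21, 18)
T4 translate by (0, -4): (21, 18) → (21, 14)
T5 reflect across y = 0: (21, 14) → (21, -14)

T(p) = (21, -14)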